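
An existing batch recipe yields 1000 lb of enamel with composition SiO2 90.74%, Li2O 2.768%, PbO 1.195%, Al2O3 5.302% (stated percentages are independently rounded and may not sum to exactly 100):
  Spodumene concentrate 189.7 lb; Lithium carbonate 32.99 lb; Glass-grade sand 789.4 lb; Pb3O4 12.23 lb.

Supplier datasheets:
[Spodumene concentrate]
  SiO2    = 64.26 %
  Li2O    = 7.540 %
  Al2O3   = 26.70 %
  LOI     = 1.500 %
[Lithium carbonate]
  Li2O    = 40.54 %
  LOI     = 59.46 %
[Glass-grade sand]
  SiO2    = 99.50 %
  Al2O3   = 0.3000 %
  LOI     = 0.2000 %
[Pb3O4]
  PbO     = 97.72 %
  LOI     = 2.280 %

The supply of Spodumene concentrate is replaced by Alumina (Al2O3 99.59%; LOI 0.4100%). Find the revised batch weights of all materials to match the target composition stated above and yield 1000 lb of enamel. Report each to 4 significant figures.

Revised batch per 1000 lb enamel:
  Alumina: 50.49 lb
  Lithium carbonate: 68.28 lb
  Glass-grade sand: 912.0 lb
  Pb3O4: 12.23 lb
Total batch = 1043 lb; LOI loss = 42.91 lb

Working values are displayed, rounded to four significant digits, within the worked lines; full float precision is maintained all the way through; a single rounding yields every reported result; derived quantities (glass mass, ignition loss, the totals, four oxide percentages, the yield) are computed in full float precision from the weighed amounts for 1000 lb of glass as set out in question or answer.
Per-oxide target masses for 1000 lb enamel:
  SiO2: 90.74% × 1000 = 907.4 lb
  Li2O: 2.768% × 1000 = 27.68 lb
  PbO: 1.195% × 1000 = 11.95 lb
  Al2O3: 5.302% × 1000 = 53.02 lb
Oxide-by-oxide audit applying the batch weights above, under the basis named above (sums match the target masses up to rounding of the answer):
  SiO2: 912.0·0.9950 = 907.4 lb (target 907.4 lb)
  Li2O: 68.28·0.4054 = 27.68 lb (target 27.68 lb)
  PbO: 12.23·0.9772 = 11.95 lb (target 11.95 lb)
  Al2O3: 50.49·0.9959 + 912.0·0.003000 = 53.02 lb (target 53.02 lb)
Consistency of the glass mass: batch total minus LOI = 1000 lb (oxide target masses add up to 1000 lb; versus the stated basis of 1000 lb — differing by rounding only).
Total batch = Σ batch = 1043 lb; LOI removed, Σ of batch·LOI: 42.91 lb; as yield: glass ÷ batch → 95.89%.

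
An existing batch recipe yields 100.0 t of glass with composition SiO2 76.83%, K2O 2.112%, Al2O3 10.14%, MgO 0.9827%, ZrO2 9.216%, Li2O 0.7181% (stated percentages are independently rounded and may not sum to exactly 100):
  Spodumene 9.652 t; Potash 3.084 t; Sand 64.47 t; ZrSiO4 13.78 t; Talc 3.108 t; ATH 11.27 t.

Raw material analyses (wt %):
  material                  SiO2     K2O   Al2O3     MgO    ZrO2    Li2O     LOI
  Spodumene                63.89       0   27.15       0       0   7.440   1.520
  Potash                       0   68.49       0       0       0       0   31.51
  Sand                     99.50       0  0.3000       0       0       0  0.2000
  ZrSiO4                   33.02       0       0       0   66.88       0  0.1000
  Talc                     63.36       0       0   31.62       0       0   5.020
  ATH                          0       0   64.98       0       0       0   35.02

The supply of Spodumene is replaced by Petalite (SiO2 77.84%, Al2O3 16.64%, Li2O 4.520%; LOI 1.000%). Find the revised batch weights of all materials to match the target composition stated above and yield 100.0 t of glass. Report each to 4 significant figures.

The whole derivation keeps full float precision from first step to last; the intermediate values appear rounded to 4 significant figures when written out — exactly one rounding goes into each reported figure — derived quantities (totals, glass mass, the yield, the six compositions, LOI) are carried at full precision using the weight values for 100.0 t of glass, exactly as shown in the problem or the answer.
Oxide mass targets, per 100.0 t glass:
  SiO2: 76.83% × 100.0 = 76.83 t
  K2O: 2.112% × 100.0 = 2.112 t
  Al2O3: 10.14% × 100.0 = 10.14 t
  MgO: 0.9827% × 100.0 = 0.9827 t
  ZrO2: 9.216% × 100.0 = 9.216 t
  Li2O: 0.7181% × 100.0 = 0.7181 t
Sums-versus-targets review with the batch weights as given, against the basis in use (oxide sums agree with the targets within answer rounding):
  SiO2: 15.89·0.7784 + 58.24·0.9950 + 13.78·0.3302 + 3.108·0.6336 = 76.84 t (target 76.83 t)
  K2O: 3.084·0.6849 = 2.112 t (target 2.112 t)
  Al2O3: 15.89·0.1664 + 58.24·0.003000 + 11.27·0.6498 = 10.14 t (target 10.14 t)
  MgO: 3.108·0.3162 = 0.9827 t (target 0.9827 t)
  ZrO2: 13.78·0.6688 = 9.216 t (target 9.216 t)
  Li2O: 15.89·0.04520 = 0.7182 t (target 0.7181 t)
Glass-mass bookkeeping: batch total minus LOI = 100.0 t (oxide target masses add up to 100.0 t; against the stated basis, 100.0 t — a pure rounding effect).
Batch grand total — Σ batch = 105.4 t; Σ batch·LOI gives LOI loss = 5.364 t; the yield ratio, glass ÷ batch: 94.91%.

Revised batch per 100.0 t glass:
  Petalite: 15.89 t
  Potash: 3.084 t
  Sand: 58.24 t
  ZrSiO4: 13.78 t
  Talc: 3.108 t
  ATH: 11.27 t
Total batch = 105.4 t; LOI loss = 5.364 t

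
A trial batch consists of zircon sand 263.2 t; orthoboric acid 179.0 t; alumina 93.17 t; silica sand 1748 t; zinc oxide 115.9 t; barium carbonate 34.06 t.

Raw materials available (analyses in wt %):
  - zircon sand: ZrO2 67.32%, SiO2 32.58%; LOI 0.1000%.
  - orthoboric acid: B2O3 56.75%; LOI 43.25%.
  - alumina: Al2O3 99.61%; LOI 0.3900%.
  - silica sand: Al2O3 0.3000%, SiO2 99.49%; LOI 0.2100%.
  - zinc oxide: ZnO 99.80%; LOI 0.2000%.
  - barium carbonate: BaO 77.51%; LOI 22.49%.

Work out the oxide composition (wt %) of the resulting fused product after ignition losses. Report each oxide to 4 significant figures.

Glass mass = 2344 t (batch 2433 − LOI 89.61).
Composition: ZnO 4.935%, BaO 1.126%, Al2O3 4.184%, ZrO2 7.560%, SiO2 77.86%, B2O3 4.334%

Intermediates are printed, rounded to four significant digits, at each printed step. The whole derivation carries full precision from first step to last — exactly one rounding is applied to each reported result. The derived quantities (six oxide percentages, net glass mass, ignition loss, the totals, the yield) are re-derived in full precision starting from the weights per 2344 t of glass, as quoted within the problem or answer text.
Per-oxide mass from batch:
  ZnO: 115.9·0.9980 = 115.7 t
  BaO: 34.06·0.7751 = 26.40 t
  Al2O3: 93.17·0.9961 + 1748·0.003000 = 98.05 t
  ZrO2: 263.2·0.6732 = 177.2 t
  SiO2: 263.2·0.3258 + 1748·0.9949 = 1825 t
  B2O3: 179.0·0.5675 = 101.6 t
LOI: 263.2·0.001000 + 179.0·0.4325 + 93.17·0.003900 + 1748·0.002100 + 115.9·0.002000 + 34.06·0.2249 = 89.61 t
batch − LOI leaves glass = 2433 − 89.61 = 2344 t (the oxide masses sum to this)
each oxide over glass, ×100, is wt %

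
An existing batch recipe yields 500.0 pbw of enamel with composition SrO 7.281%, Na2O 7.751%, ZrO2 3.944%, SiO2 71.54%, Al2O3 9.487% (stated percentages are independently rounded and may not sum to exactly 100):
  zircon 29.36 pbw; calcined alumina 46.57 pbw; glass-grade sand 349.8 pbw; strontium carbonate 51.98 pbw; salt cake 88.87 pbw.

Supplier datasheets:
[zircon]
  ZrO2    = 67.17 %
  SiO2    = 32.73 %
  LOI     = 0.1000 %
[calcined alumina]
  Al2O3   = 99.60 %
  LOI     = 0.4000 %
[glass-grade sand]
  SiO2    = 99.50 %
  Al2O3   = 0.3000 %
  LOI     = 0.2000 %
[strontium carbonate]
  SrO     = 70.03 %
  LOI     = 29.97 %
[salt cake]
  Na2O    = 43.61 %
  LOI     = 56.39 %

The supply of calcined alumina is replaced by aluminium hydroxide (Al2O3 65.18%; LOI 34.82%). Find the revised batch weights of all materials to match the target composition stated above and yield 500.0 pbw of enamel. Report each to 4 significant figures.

Revised batch per 500.0 pbw enamel:
  zircon: 29.36 pbw
  aluminium hydroxide: 71.17 pbw
  glass-grade sand: 349.8 pbw
  strontium carbonate: 51.98 pbw
  salt cake: 88.87 pbw
Total batch = 591.2 pbw; LOI loss = 91.20 pbw

Each numeric step carries exact precision from start to finish. Working values appear rounded to four significant figures. Each reported figure carries a single rounding; all derived quantities are carried in full float precision (totals, net glass mass, the yield, LOI, the five compositions) starting from the weights at 500.0 pbw of glass exactly as shown in the question or the answer.
Oxide mass targets, per 500.0 pbw enamel:
  SrO: 7.281% × 500.0 = 36.40 pbw
  Na2O: 7.751% × 500.0 = 38.76 pbw
  ZrO2: 3.944% × 500.0 = 19.72 pbw
  SiO2: 71.54% × 500.0 = 357.7 pbw
  Al2O3: 9.487% × 500.0 = 47.44 pbw
Balance tally, oxide-wise, using the reported weights, against the basis in use (sums match the target masses inside rounding margins):
  SrO: 51.98·0.7003 = 36.40 pbw (target 36.40 pbw)
  Na2O: 88.87·0.4361 = 38.76 pbw (target 38.76 pbw)
  ZrO2: 29.36·0.6717 = 19.72 pbw (target 19.72 pbw)
  SiO2: 29.36·0.3273 + 349.8·0.9950 = 357.7 pbw (target 357.7 pbw)
  Al2O3: 71.17·0.6518 + 349.8·0.003000 = 47.44 pbw (target 47.44 pbw)
Glass-mass bookkeeping: the batch minus its LOI: 500.0 pbw (per-oxide target masses sum to 500.0 pbw; the stated basis being 500.0 pbw — a pure rounding effect).
Summing the batch: Σ batch = 591.2 pbw; LOI loss = Σ batch·LOI = 91.20 pbw; the yield ratio, glass ÷ batch: 84.57%.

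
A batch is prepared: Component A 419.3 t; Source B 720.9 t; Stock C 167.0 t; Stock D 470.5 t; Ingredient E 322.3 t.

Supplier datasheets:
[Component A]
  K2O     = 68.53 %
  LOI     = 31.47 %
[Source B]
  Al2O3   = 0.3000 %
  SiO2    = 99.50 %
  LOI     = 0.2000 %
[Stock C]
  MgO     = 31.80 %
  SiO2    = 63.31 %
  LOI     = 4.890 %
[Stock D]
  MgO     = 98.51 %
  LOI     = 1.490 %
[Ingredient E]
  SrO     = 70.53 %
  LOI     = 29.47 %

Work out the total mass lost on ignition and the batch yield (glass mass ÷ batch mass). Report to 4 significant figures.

Values along the way appear rounded to 4 significant figures alongside each step — the whole derivation runs at exact precision throughout — a single rounding finalizes each reported value; derived quantities, which include net glass mass, totals, the yield, ignition loss, the five compositions, are computed in full float precision, precisely as stated by the problem or answer text, using the weight values at 1856 t of glass.
Material-by-material LOI:
  Component A: 419.3 × 0.3147 = 132.0 t
  Source B: 720.9 × 0.002000 = 1.442 t
  Stock C: 167.0 × 0.04890 = 8.166 t
  Stock D: 470.5 × 0.01490 = 7.010 t
  Ingredient E: 322.3 × 0.2947 = 94.98 t
Total LOI = 243.6 t
Glass = batch − LOI = 2100 − 243.6 = 1856 t

LOI loss = 243.6 t; glass = 1856 t; yield = 88.40%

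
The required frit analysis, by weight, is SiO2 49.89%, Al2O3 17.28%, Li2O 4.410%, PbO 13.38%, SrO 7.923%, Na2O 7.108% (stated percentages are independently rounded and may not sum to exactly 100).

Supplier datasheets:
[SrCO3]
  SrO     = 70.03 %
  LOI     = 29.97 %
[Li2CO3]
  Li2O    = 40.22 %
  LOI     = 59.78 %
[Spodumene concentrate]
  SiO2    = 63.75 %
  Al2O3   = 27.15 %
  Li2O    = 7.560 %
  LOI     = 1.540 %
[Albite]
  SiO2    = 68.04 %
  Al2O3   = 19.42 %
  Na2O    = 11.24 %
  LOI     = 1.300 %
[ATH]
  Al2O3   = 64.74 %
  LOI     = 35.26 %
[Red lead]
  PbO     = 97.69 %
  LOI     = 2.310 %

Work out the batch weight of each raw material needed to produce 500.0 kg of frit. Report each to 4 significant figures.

Batch per 500.0 kg frit:
  SrCO3: 56.57 kg
  Li2CO3: 44.71 kg
  Spodumene concentrate: 53.82 kg
  Albite: 316.2 kg
  ATH: 16.04 kg
  Red lead: 68.48 kg
Total batch = 555.8 kg; LOI loss = 55.86 kg; yield = 89.95%

Working values are printed rounded to four significant digits as written; each numeric step maintains full precision in every operation — every reported result carries a single rounding. Derived quantities (LOI, the six compositions, net glass mass, yield, the totals) are carried in exact precision from the batch weights per 500.0 kg of glass, exactly as shown in question or answer.
Oxide mass targets, per 500.0 kg frit:
  SiO2: 49.89% × 500.0 = 249.4 kg
  Al2O3: 17.28% × 500.0 = 86.40 kg
  Li2O: 4.410% × 500.0 = 22.05 kg
  PbO: 13.38% × 500.0 = 66.90 kg
  SrO: 7.923% × 500.0 = 39.62 kg
  Na2O: 7.108% × 500.0 = 35.54 kg
Sums-versus-targets review from the weights as reported, relative to the basis at hand (oxide sums agree with the targets inside rounding margins):
  SiO2: 53.82·0.6375 + 316.2·0.6804 = 249.5 kg (target 249.4 kg)
  Al2O3: 53.82·0.2715 + 316.2·0.1942 + 16.04·0.6474 = 86.40 kg (target 86.40 kg)
  Li2O: 44.71·0.4022 + 53.82·0.07560 = 22.05 kg (target 22.05 kg)
  PbO: 68.48·0.9769 = 66.90 kg (target 66.90 kg)
  SrO: 56.57·0.7003 = 39.62 kg (target 39.62 kg)
  Na2O: 316.2·0.1124 = 35.54 kg (target 35.54 kg)
The glass-mass cross-check: total batch − LOI = 500.0 kg (targets for the oxides total 500.0 kg; the stated basis being 500.0 kg — differing by rounding only).
Adding the batch up: Σ batch = 555.8 kg; Σ batch·LOI gives LOI loss = 55.86 kg; yield = glass ÷ total batch = 89.95%.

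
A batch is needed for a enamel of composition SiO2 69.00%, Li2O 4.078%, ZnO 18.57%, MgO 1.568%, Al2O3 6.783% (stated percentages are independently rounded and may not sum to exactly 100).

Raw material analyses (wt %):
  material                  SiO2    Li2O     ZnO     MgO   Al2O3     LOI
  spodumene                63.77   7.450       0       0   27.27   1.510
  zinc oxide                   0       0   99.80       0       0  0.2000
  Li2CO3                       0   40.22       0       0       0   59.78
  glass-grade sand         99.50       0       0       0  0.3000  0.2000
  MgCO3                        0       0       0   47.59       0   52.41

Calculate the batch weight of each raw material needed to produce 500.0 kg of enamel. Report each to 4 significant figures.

Batch per 500.0 kg enamel:
  spodumene: 121.4 kg
  zinc oxide: 93.04 kg
  Li2CO3: 28.21 kg
  glass-grade sand: 268.9 kg
  MgCO3: 16.47 kg
Total batch = 528.0 kg; LOI loss = 28.05 kg; yield = 94.69%

The whole derivation carries full float precision throughout; mid-chain values are printed rounded to 4 significant figures at each printed step; exactly one rounding goes into every reported value. All derived quantities (totals, LOI, five oxide percentages, net glass mass, yield) are computed at full float precision from the batch weights at 500.0 kg of glass, as given in the question or the answer.
Target masses of each oxide per 500.0 kg enamel:
  SiO2: 69.00% × 500.0 = 345.0 kg
  Li2O: 4.078% × 500.0 = 20.39 kg
  ZnO: 18.57% × 500.0 = 92.85 kg
  MgO: 1.568% × 500.0 = 7.840 kg
  Al2O3: 6.783% × 500.0 = 33.92 kg
Per-oxide balance check on the weights just shown, under the basis named above (every target is met by its sum exact up to rounding of places):
  SiO2: 121.4·0.6377 + 268.9·0.9950 = 345.0 kg (target 345.0 kg)
  Li2O: 121.4·0.07450 + 28.21·0.4022 = 20.39 kg (target 20.39 kg)
  ZnO: 93.04·0.9980 = 92.85 kg (target 92.85 kg)
  MgO: 16.47·0.4759 = 7.838 kg (target 7.840 kg)
  Al2O3: 121.4·0.2727 + 268.9·0.003000 = 33.91 kg (target 33.92 kg)
Glass-mass bookkeeping: total charge less LOI = 500.0 kg (per-oxide target masses sum to 500.0 kg; stated basis 500.0 kg — gaps are rounding artifacts).
Summing the batch: Σ batch = 528.0 kg; LOI removed, Σ of batch·LOI: 28.05 kg; yield, glass over the total, = 94.69%.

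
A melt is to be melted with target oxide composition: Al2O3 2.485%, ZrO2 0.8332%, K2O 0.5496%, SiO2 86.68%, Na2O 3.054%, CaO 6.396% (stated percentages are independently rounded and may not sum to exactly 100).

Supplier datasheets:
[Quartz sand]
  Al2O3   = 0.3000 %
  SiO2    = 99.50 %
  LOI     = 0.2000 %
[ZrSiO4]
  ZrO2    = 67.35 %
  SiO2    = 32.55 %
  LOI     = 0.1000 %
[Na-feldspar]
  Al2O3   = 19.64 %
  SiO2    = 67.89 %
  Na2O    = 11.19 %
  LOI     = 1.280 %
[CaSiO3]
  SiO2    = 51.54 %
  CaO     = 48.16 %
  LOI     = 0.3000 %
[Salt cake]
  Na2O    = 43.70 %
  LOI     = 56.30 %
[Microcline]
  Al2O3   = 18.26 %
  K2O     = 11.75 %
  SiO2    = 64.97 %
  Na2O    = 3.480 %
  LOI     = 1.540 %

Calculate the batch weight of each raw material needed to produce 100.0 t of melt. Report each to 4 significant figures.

All internal work runs at exact precision in every operation. The intermediate values are displayed with 4-significant-figure rounding when written out; every reported number takes just one rounding; derived quantities, which include net glass mass, the six compositions, totals, LOI, the yield, are rebuilt in exact precision, exactly as shown in the question or the answer, from the weighed amounts on 100.0 t of glass.
The oxide mass targets at 100.0 t melt:
  Al2O3: 2.485% × 100.0 = 2.485 t
  ZrO2: 0.8332% × 100.0 = 0.8332 t
  K2O: 0.5496% × 100.0 = 0.5496 t
  SiO2: 86.68% × 100.0 = 86.68 t
  Na2O: 3.054% × 100.0 = 3.054 t
  CaO: 6.396% × 100.0 = 6.396 t
Oxide-by-oxide audit working from each reported weight, per the basis as stated (every target is met by its sum modulo rounding of the values):
  Al2O3: 71.86·0.003000 + 7.206·0.1964 + 4.677·0.1826 = 2.485 t (target 2.485 t)
  ZrO2: 1.237·0.6735 = 0.8331 t (target 0.8332 t)
  K2O: 4.677·0.1175 = 0.5495 t (target 0.5496 t)
  SiO2: 71.86·0.9950 + 1.237·0.3255 + 7.206·0.6789 + 13.28·0.5154 + 4.677·0.6497 = 86.68 t (target 86.68 t)
  Na2O: 7.206·0.1119 + 4.771·0.4370 + 4.677·0.03480 = 3.054 t (target 3.054 t)
  CaO: 13.28·0.4816 = 6.396 t (target 6.396 t)
Mass balance on the glass: batch Σ − ignition loss = 100.0 t (targets for the oxides total 100.0 t; against the stated basis, 100.0 t — deltas are rounding alone).
Batch grand total — Σ batch = 103.0 t; loss to ignition Σ batch·LOI = 3.035 t; yield, glass over the total, = 97.05%.

Batch per 100.0 t melt:
  Quartz sand: 71.86 t
  ZrSiO4: 1.237 t
  Na-feldspar: 7.206 t
  CaSiO3: 13.28 t
  Salt cake: 4.771 t
  Microcline: 4.677 t
Total batch = 103.0 t; LOI loss = 3.035 t; yield = 97.05%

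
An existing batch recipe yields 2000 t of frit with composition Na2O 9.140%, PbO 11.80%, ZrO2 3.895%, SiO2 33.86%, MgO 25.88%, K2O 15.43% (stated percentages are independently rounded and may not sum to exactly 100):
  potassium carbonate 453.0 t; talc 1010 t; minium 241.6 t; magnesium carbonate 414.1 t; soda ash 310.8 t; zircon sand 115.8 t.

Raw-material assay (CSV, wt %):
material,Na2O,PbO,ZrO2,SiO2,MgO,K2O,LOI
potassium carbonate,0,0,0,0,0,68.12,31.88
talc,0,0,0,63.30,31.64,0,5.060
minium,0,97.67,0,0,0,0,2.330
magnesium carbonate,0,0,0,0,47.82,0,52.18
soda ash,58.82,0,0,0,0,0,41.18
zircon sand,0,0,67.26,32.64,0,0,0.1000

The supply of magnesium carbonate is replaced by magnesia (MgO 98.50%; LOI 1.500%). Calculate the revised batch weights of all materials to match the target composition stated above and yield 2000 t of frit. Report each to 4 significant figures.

The whole derivation holds full float precision at all times; the intermediate values appear (rounded to 4 significant digits) in the working — each reported figure takes just one rounding — the derived quantities, which include yield, the totals, LOI, six oxide percentages, net glass mass, are recomputed in full precision, as written in the problem or the answer, from the batch weights at 2000 t of glass.
Target masses of each oxide per 2000 t frit:
  Na2O: 9.140% × 2000 = 182.8 t
  PbO: 11.80% × 2000 = 236.0 t
  ZrO2: 3.895% × 2000 = 77.90 t
  SiO2: 33.86% × 2000 = 677.2 t
  MgO: 25.88% × 2000 = 517.6 t
  K2O: 15.43% × 2000 = 308.6 t
Oxide-by-oxide audit working from each reported weight, at the basis given (oxide sums agree with the targets given rounding of the digits):
  Na2O: 310.8·0.5882 = 182.8 t (target 182.8 t)
  PbO: 241.6·0.9767 = 236.0 t (target 236.0 t)
  ZrO2: 115.8·0.6726 = 77.89 t (target 77.90 t)
  SiO2: 1010·0.6330 + 115.8·0.3264 = 677.1 t (target 677.2 t)
  MgO: 1010·0.3164 + 201.0·0.9850 = 517.5 t (target 517.6 t)
  K2O: 453.0·0.6812 = 308.6 t (target 308.6 t)
Auditing the glass mass value: net batch after ignition = 2000 t (oxide target masses add up to 2000 t; the stated basis being 2000 t — rounding explains the deltas).
Summing the batch: Σ batch = 2332 t; LOI loss = Σ batch·LOI = 332.3 t; yield: glass divided by total = 85.75%.

Revised batch per 2000 t frit:
  potassium carbonate: 453.0 t
  talc: 1010 t
  minium: 241.6 t
  magnesia: 201.0 t
  soda ash: 310.8 t
  zircon sand: 115.8 t
Total batch = 2332 t; LOI loss = 332.3 t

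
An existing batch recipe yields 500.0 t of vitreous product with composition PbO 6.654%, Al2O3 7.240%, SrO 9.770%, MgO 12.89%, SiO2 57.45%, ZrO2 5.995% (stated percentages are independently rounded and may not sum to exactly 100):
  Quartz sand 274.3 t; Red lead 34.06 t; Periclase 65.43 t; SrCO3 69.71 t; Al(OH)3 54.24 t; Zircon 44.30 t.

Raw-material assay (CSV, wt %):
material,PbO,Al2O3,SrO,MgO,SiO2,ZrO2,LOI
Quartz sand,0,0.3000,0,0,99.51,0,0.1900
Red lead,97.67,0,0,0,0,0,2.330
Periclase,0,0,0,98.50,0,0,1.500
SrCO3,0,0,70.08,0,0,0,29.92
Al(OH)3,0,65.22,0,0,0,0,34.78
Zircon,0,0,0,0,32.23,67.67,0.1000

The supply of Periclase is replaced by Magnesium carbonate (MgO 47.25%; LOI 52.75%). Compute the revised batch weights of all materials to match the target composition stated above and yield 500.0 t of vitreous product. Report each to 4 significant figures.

Rounding to 4 significant digits governs every mid-chain value as printed. The working math carries full float precision from first step to last — each reported figure is rounded just once. All derived quantities, which include glass mass, totals, yield, six oxide percentages, ignition loss, are recomputed in exact precision, exactly as shown in question or answer, starting from the weights for 500.0 t of glass.
The oxide mass targets at 500.0 t vitreous product:
  PbO: 6.654% × 500.0 = 33.27 t
  Al2O3: 7.240% × 500.0 = 36.20 t
  SrO: 9.770% × 500.0 = 48.85 t
  MgO: 12.89% × 500.0 = 64.45 t
  SiO2: 57.45% × 500.0 = 287.2 t
  ZrO2: 5.995% × 500.0 = 29.98 t
Balance tally, oxide-wise, given the weights on record, under the basis named above (sum by sum, the targets are met net of answer rounding effects):
  PbO: 34.06·0.9767 = 33.27 t (target 33.27 t)
  Al2O3: 274.3·0.003000 + 54.24·0.6522 = 36.20 t (target 36.20 t)
  SrO: 69.71·0.7008 = 48.85 t (target 48.85 t)
  MgO: 136.4·0.4725 = 64.45 t (target 64.45 t)
  SiO2: 274.3·0.9951 + 44.30·0.3223 = 287.2 t (target 287.2 t)
  ZrO2: 44.30·0.6767 = 29.98 t (target 29.98 t)
Glass-mass bookkeeping: batch Σ − ignition loss = 500.0 t (summing oxide targets gives 500.0 t; the stated basis being 500.0 t — a pure rounding effect).
Adding the batch up: Σ batch = 613.0 t; the LOI term Σ batch·LOI equals 113.0 t; as yield: glass ÷ batch → 81.56%.

Revised batch per 500.0 t vitreous product:
  Quartz sand: 274.3 t
  Red lead: 34.06 t
  Magnesium carbonate: 136.4 t
  SrCO3: 69.71 t
  Al(OH)3: 54.24 t
  Zircon: 44.30 t
Total batch = 613.0 t; LOI loss = 113.0 t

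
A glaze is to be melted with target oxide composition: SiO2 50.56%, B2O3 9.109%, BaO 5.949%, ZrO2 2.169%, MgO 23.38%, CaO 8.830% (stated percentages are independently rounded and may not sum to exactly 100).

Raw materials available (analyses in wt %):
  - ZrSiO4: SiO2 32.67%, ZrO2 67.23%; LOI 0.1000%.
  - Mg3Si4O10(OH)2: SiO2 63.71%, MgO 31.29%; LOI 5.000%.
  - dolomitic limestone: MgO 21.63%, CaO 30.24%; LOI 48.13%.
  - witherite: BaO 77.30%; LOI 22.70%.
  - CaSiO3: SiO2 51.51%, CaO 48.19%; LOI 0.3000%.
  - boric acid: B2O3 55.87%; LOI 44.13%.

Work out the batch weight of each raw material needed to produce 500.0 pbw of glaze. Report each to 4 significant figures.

Batch per 500.0 pbw glaze:
  ZrSiO4: 16.13 pbw
  Mg3Si4O10(OH)2: 339.5 pbw
  dolomitic limestone: 49.35 pbw
  witherite: 38.48 pbw
  CaSiO3: 60.65 pbw
  boric acid: 81.52 pbw
Total batch = 585.6 pbw; LOI loss = 85.63 pbw; yield = 85.38%

In-progress results are displayed rounded to four significant figures across the worked steps. Full float precision is carried all the way through. Exactly one rounding is applied to each reported number; derived quantities (LOI, totals, yield, six oxide percentages, glass mass) are rebuilt at exact precision starting from the weights for 500.0 pbw of glass as written in the question or the answer.
Target oxide masses per 500.0 pbw glaze:
  SiO2: 50.56% × 500.0 = 252.8 pbw
  B2O3: 9.109% × 500.0 = 45.54 pbw
  BaO: 5.949% × 500.0 = 29.74 pbw
  ZrO2: 2.169% × 500.0 = 10.84 pbw
  MgO: 23.38% × 500.0 = 116.9 pbw
  CaO: 8.830% × 500.0 = 44.15 pbw
Balance tally, oxide-wise, using the reported weights, relative to the basis at hand (each sum matches its target mass inside rounding margins):
  SiO2: 16.13·0.3267 + 339.5·0.6371 + 60.65·0.5151 = 252.8 pbw (target 252.8 pbw)
  B2O3: 81.52·0.5587 = 45.55 pbw (target 45.54 pbw)
  BaO: 38.48·0.7730 = 29.75 pbw (target 29.74 pbw)
  ZrO2: 16.13·0.6723 = 10.84 pbw (target 10.84 pbw)
  MgO: 339.5·0.3129 + 49.35·0.2163 = 116.9 pbw (target 116.9 pbw)
  CaO: 49.35·0.3024 + 60.65·0.4819 = 44.15 pbw (target 44.15 pbw)
Consistency of the glass mass: total charge less LOI = 500.0 pbw (oxide target masses add up to 500.0 pbw; the stated basis being 500.0 pbw — any gap is answer rounding).
Total batch = Σ batch = 585.6 pbw; the LOI term Σ batch·LOI equals 85.63 pbw; yield: glass divided by total = 85.38%.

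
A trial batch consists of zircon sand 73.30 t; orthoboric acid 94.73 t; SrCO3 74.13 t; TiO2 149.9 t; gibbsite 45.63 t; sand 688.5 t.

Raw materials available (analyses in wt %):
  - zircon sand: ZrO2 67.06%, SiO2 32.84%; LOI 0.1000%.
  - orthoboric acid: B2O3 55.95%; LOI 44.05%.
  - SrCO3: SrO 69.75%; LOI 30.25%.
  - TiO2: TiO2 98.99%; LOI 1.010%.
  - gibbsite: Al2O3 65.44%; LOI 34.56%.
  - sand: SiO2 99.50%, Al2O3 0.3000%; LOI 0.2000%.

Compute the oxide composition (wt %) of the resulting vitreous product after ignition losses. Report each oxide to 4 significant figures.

Glass mass = 1043 t (batch 1126 − LOI 82.89).
Composition: ZrO2 4.711%, SiO2 67.97%, SrO 4.956%, B2O3 5.080%, Al2O3 3.060%, TiO2 14.22%

Working values are displayed rounded off to 4 significant digits within the worked lines. Full precision is maintained all the way through — exactly one rounding lands on every reported result — the derived quantities are recomputed from the batch weights for 1043 t of glass at exact precision (the totals, yield, ignition loss, glass mass, the six compositions), as they appear in either problem or answer.
Oxide masses out of the charge:
  ZrO2: 73.30·0.6706 = 49.15 t
  SiO2: 73.30·0.3284 + 688.5·0.9950 = 709.1 t
  SrO: 74.13·0.6975 = 51.71 t
  B2O3: 94.73·0.5595 = 53.00 t
  Al2O3: 45.63·0.6544 + 688.5·0.003000 = 31.93 t
  TiO2: 149.9·0.9899 = 148.4 t
LOI: 73.30·0.001000 + 94.73·0.4405 + 74.13·0.3025 + 149.9·0.01010 + 45.63·0.3456 + 688.5·0.002000 = 82.89 t
Glass mass = batch − LOI = 1126 − 82.89 = 1043 t (matching Σ of the oxides)
each wt % is 100 × oxide ÷ glass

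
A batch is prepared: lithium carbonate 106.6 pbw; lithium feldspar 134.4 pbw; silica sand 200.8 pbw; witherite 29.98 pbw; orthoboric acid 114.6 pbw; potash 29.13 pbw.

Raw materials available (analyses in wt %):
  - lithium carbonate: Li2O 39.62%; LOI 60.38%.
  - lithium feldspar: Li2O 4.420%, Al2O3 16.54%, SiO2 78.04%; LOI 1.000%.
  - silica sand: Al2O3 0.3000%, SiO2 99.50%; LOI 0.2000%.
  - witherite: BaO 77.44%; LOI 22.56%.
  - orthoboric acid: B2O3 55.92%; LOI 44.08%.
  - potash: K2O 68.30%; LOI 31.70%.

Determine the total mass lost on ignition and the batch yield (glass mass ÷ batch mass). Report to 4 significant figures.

LOI loss = 132.6 pbw; glass = 482.9 pbw; yield = 78.45%

Intermediates are displayed (rounded to four significant figures) when written out. Each numeric step keeps full precision from first step to last — every reported number receives exactly one rounding — all derived quantities (LOI, the yield, net glass mass, the totals, the six compositions) are carried in full float precision from the weighed amounts on 482.9 pbw of glass precisely as stated by problem or answer.
Loss on ignition, line by line:
  lithium carbonate: 106.6 × 0.6038 = 64.37 pbw
  lithium feldspar: 134.4 × 0.01000 = 1.344 pbw
  silica sand: 200.8 × 0.002000 = 0.4016 pbw
  witherite: 29.98 × 0.2256 = 6.763 pbw
  orthoboric acid: 114.6 × 0.4408 = 50.52 pbw
  potash: 29.13 × 0.3170 = 9.234 pbw
Total LOI = 132.6 pbw
Glass = batch − LOI = 615.5 − 132.6 = 482.9 pbw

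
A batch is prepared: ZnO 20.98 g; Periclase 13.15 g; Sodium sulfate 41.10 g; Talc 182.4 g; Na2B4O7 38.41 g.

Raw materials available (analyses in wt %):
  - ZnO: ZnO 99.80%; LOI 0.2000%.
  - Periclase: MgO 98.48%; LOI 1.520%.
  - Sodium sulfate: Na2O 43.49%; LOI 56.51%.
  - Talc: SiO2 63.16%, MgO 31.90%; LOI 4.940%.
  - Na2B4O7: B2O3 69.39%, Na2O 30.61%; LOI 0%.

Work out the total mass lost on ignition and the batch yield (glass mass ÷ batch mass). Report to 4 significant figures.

LOI loss = 32.48 g; glass = 263.6 g; yield = 89.03%

Every computation runs at exact precision in all steps. Mid-chain values are displayed rounded to four significant figures across the worked steps; every reported value takes just one rounding — the derived quantities, including glass mass, five oxide percentages, totals, the yield, LOI, are rebuilt starting from the weights for 263.6 g of glass at full precision, as quoted within the problem or the answer.
Each material's LOI contribution:
  ZnO: 20.98 × 0.002000 = 0.04196 g
  Periclase: 13.15 × 0.01520 = 0.1999 g
  Sodium sulfate: 41.10 × 0.5651 = 23.23 g
  Talc: 182.4 × 0.04940 = 9.011 g
  Na2B4O7: 38.41 × 0 = 0 g
Total LOI = 32.48 g
Glass = batch − LOI = 296.0 − 32.48 = 263.6 g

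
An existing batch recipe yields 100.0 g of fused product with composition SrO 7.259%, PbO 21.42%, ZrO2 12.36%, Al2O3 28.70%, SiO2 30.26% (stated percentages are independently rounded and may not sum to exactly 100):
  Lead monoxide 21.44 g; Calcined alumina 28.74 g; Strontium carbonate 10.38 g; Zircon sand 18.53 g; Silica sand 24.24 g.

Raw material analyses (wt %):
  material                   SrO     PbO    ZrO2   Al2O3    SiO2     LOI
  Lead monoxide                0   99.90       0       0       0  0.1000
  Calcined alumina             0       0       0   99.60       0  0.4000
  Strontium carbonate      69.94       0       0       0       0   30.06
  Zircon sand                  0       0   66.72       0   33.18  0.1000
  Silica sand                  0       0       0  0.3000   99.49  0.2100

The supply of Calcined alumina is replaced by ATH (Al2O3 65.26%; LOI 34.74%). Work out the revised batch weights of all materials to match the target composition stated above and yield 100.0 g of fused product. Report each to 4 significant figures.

Revised batch per 100.0 g fused product:
  Lead monoxide: 21.44 g
  ATH: 43.87 g
  Strontium carbonate: 10.38 g
  Zircon sand: 18.53 g
  Silica sand: 24.24 g
Total batch = 118.5 g; LOI loss = 18.45 g

The working math keeps exact precision at every stage. Values along the way appear with 4-significant-figure rounding alongside each step; every reported figure undergoes a single rounding — the derived quantities, including totals, the five compositions, LOI, yield, net glass mass, are computed starting from the weights at 100.0 g of glass at exact precision as written in the question or the answer.
Target oxide masses per 100.0 g fused product:
  SrO: 7.259% × 100.0 = 7.259 g
  PbO: 21.42% × 100.0 = 21.42 g
  ZrO2: 12.36% × 100.0 = 12.36 g
  Al2O3: 28.70% × 100.0 = 28.70 g
  SiO2: 30.26% × 100.0 = 30.26 g
Balance tally, oxide-wise, using the reported weights, versus the basis set out (every target is met by its sum net of answer rounding effects):
  SrO: 10.38·0.6994 = 7.260 g (target 7.259 g)
  PbO: 21.44·0.9990 = 21.42 g (target 21.42 g)
  ZrO2: 18.53·0.6672 = 12.36 g (target 12.36 g)
  Al2O3: 43.87·0.6526 + 24.24·0.003000 = 28.70 g (target 28.70 g)
  SiO2: 18.53·0.3318 + 24.24·0.9949 = 30.26 g (target 30.26 g)
Mass balance on the glass: the batch minus its LOI: 100.0 g (summing oxide targets gives 100.0 g; against the stated basis, 100.0 g — gaps are rounding artifacts).
Adding the batch up: Σ batch = 118.5 g; loss to ignition Σ batch·LOI = 18.45 g; the yield ratio, glass ÷ batch: 84.42%.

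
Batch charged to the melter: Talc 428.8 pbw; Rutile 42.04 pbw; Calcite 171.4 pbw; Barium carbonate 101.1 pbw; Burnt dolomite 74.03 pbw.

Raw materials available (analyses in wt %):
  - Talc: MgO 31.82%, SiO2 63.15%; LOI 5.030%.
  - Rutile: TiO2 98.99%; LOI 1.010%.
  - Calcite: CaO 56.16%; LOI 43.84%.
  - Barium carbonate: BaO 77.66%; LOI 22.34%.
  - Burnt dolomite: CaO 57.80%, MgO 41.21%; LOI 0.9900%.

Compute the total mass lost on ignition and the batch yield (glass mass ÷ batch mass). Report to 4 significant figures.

Mid-chain values are rounded to four significant figures when quoted — all arithmetic keeps full float precision throughout — every reported number is rounded a single time. Derived quantities, which include net glass mass, the yield, the five compositions, LOI, the totals, are rebuilt at full precision, as given in the question or the answer, starting from the weights for 696.9 pbw of glass.
Per-material ignition loss:
  Talc: 428.8 × 0.05030 = 21.57 pbw
  Rutile: 42.04 × 0.01010 = 0.4246 pbw
  Calcite: 171.4 × 0.4384 = 75.14 pbw
  Barium carbonate: 101.1 × 0.2234 = 22.59 pbw
  Burnt dolomite: 74.03 × 0.009900 = 0.7329 pbw
Total LOI = 120.5 pbw
Glass = batch − LOI = 817.4 − 120.5 = 696.9 pbw

LOI loss = 120.5 pbw; glass = 696.9 pbw; yield = 85.26%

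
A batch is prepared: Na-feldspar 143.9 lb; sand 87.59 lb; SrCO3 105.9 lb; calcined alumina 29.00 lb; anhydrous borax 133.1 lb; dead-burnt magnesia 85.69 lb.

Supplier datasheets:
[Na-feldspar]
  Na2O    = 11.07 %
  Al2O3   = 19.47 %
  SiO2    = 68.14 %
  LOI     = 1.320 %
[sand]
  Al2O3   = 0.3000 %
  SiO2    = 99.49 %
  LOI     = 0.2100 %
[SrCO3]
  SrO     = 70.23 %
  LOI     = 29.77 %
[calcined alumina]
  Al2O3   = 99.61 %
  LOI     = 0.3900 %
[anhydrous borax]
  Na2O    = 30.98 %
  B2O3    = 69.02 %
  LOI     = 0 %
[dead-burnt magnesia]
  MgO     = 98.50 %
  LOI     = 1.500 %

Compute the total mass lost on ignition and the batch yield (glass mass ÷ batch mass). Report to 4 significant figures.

LOI loss = 35.01 lb; glass = 550.2 lb; yield = 94.02%

In-progress results are displayed, rounded to four significant digits, in the working; the working math runs at full precision at every stage. Each reported number is rounded exactly once; derived quantities are re-derived at full precision (net glass mass, six oxide percentages, yield, LOI, the totals) starting from the weights for 550.2 lb of glass, exactly as printed in the problem or answer text.
Material-by-material LOI:
  Na-feldspar: 143.9 × 0.01320 = 1.899 lb
  sand: 87.59 × 0.002100 = 0.1839 lb
  SrCO3: 105.9 × 0.2977 = 31.53 lb
  calcined alumina: 29.00 × 0.003900 = 0.1131 lb
  anhydrous borax: 133.1 × 0 = 0 lb
  dead-burnt magnesia: 85.69 × 0.01500 = 1.285 lb
Total LOI = 35.01 lb
Glass = batch − LOI = 585.2 − 35.01 = 550.2 lb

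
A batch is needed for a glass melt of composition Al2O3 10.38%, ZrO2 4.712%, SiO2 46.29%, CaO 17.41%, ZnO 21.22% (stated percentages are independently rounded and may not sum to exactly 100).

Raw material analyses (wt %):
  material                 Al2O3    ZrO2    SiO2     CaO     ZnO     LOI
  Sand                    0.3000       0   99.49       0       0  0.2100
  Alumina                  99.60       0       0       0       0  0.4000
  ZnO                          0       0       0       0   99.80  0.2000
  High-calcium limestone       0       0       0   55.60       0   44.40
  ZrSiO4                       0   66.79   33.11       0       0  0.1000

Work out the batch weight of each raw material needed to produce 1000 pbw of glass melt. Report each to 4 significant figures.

All internal work keeps full float precision in all steps; values along the way appear (rounded to 4 significant digits) in the printout — exactly one rounding lands on every reported result; the derived quantities are rebuilt at full precision (the five compositions, totals, glass mass, yield, ignition loss) starting from the weights at 1000 pbw of glass as set out in the problem or the answer.
Target masses of each oxide per 1000 pbw glass melt:
  Al2O3: 10.38% × 1000 = 103.8 pbw
  ZrO2: 4.712% × 1000 = 47.12 pbw
  SiO2: 46.29% × 1000 = 462.9 pbw
  CaO: 17.41% × 1000 = 174.1 pbw
  ZnO: 21.22% × 1000 = 212.2 pbw
Oxide-by-oxide audit per the reported batch figures, relative to the basis at hand (sum by sum, the targets are met inside rounding margins):
  Al2O3: 441.8·0.003000 + 102.9·0.9960 = 103.8 pbw (target 103.8 pbw)
  ZrO2: 70.55·0.6679 = 47.12 pbw (target 47.12 pbw)
  SiO2: 441.8·0.9949 + 70.55·0.3311 = 462.9 pbw (target 462.9 pbw)
  CaO: 313.1·0.5560 = 174.1 pbw (target 174.1 pbw)
  ZnO: 212.6·0.9980 = 212.2 pbw (target 212.2 pbw)
Glass-mass bookkeeping: whole batch net of LOI = 1000 pbw (the Σ of target masses is 1000 pbw; against the stated basis, 1000 pbw — a pure rounding effect).
Batch grand total — Σ batch = 1141 pbw; ignition loss, Σ(batch × LOI) = 140.9 pbw; as yield: glass ÷ batch → 87.65%.

Batch per 1000 pbw glass melt:
  Sand: 441.8 pbw
  Alumina: 102.9 pbw
  ZnO: 212.6 pbw
  High-calcium limestone: 313.1 pbw
  ZrSiO4: 70.55 pbw
Total batch = 1141 pbw; LOI loss = 140.9 pbw; yield = 87.65%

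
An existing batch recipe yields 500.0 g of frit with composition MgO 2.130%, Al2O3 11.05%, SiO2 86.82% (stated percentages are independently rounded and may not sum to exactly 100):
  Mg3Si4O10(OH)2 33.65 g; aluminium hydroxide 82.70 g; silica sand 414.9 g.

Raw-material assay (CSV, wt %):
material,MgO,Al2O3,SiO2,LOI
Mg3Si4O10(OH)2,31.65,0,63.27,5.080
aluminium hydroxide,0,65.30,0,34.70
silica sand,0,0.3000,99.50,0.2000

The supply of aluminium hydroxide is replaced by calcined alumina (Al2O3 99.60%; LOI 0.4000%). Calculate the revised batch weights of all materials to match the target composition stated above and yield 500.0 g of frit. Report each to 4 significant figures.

Mid-chain values are printed rounded off to 4 significant figures when written out; exact precision is maintained in every operation. Every reported value undergoes a single rounding. All derived quantities (the totals, net glass mass, LOI, yield, the three compositions) are recomputed at full precision using the weight values per 500.0 g of glass as given in either problem or answer.
Target masses of each oxide per 500.0 g frit:
  MgO: 2.130% × 500.0 = 10.65 g
  Al2O3: 11.05% × 500.0 = 55.25 g
  SiO2: 86.82% × 500.0 = 434.1 g
Sums-versus-targets review applying the batch weights above, under the basis named above (every target is met by its sum given rounding of the digits):
  MgO: 33.65·0.3165 = 10.65 g (target 10.65 g)
  Al2O3: 54.22·0.9960 + 414.9·0.003000 = 55.25 g (target 55.25 g)
  SiO2: 33.65·0.6327 + 414.9·0.9950 = 434.1 g (target 434.1 g)
The glass-mass cross-check: total batch − LOI = 500.0 g (the targets, summed, come to 500.0 g; against the stated basis, 500.0 g — differing by rounding only).
Total batch = Σ batch = 502.8 g; ignition loss, Σ(batch × LOI) = 2.756 g; glass ÷ batch gives a yield of 99.45%.

Revised batch per 500.0 g frit:
  Mg3Si4O10(OH)2: 33.65 g
  calcined alumina: 54.22 g
  silica sand: 414.9 g
Total batch = 502.8 g; LOI loss = 2.756 g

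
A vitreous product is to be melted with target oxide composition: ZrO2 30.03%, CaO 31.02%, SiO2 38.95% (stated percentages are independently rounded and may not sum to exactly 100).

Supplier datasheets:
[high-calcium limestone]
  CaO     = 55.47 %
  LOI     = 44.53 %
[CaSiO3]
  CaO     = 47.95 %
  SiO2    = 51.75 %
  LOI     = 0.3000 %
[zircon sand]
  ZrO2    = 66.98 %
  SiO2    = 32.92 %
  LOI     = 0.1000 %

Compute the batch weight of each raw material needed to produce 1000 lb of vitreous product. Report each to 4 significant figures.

The intermediate values are shown (rounded to four significant digits) in the working; every computation carries full precision at every stage — every reported number is rounded exactly once; the derived quantities (net glass mass, yield, the three compositions, ignition loss, the totals) are re-derived in full precision from the weighed amounts for 1000 lb of glass exactly as printed in the problem or the answer.
Oxide-by-oxide targets in 1000 lb vitreous product:
  ZrO2: 30.03% × 1000 = 300.3 lb
  CaO: 31.02% × 1000 = 310.2 lb
  SiO2: 38.95% × 1000 = 389.5 lb
Sums-versus-targets review with the batch weights as given, relative to the basis at hand (sum by sum, the targets are met modulo rounding of the values):
  ZrO2: 448.3·0.6698 = 300.3 lb (target 300.3 lb)
  CaO: 155.1·0.5547 + 467.5·0.4795 = 310.2 lb (target 310.2 lb)
  SiO2: 467.5·0.5175 + 448.3·0.3292 = 389.5 lb (target 389.5 lb)
Mass balance on the glass: batch total minus LOI = 1000 lb (summing oxide targets gives 1000 lb; versus the stated basis of 1000 lb — gaps are rounding artifacts).
Adding the batch up: Σ batch = 1071 lb; loss to ignition Σ batch·LOI = 70.92 lb; as yield: glass ÷ batch → 93.38%.

Batch per 1000 lb vitreous product:
  high-calcium limestone: 155.1 lb
  CaSiO3: 467.5 lb
  zircon sand: 448.3 lb
Total batch = 1071 lb; LOI loss = 70.92 lb; yield = 93.38%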